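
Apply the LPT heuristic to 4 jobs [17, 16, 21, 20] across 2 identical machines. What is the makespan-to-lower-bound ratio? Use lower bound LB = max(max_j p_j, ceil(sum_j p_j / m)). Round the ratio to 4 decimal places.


LPT order: [21, 20, 17, 16]
Machine loads after assignment: [37, 37]
LPT makespan = 37
Lower bound = max(max_job, ceil(total/2)) = max(21, 37) = 37
Ratio = 37 / 37 = 1.0

1.0


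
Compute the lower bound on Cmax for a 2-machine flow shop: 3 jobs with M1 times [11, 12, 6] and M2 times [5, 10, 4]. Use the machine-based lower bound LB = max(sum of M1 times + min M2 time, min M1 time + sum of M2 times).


LB1 = sum(M1 times) + min(M2 times) = 29 + 4 = 33
LB2 = min(M1 times) + sum(M2 times) = 6 + 19 = 25
Lower bound = max(LB1, LB2) = max(33, 25) = 33

33


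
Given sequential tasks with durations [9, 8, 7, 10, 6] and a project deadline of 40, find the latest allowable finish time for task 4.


LF(activity 4) = deadline - sum of successor durations
Successors: activities 5 through 5 with durations [6]
Sum of successor durations = 6
LF = 40 - 6 = 34

34


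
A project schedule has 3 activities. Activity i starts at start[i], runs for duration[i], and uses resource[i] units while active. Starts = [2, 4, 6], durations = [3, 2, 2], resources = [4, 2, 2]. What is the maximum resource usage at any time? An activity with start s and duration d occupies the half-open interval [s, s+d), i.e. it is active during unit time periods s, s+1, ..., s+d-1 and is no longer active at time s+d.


Each activity i is active on [start_i, start_i + duration_i).
Compute total resource usage per time slot:
  t=0: active resources = [], total = 0
  t=1: active resources = [], total = 0
  t=2: active resources = [4], total = 4
  t=3: active resources = [4], total = 4
  t=4: active resources = [4, 2], total = 6
  t=5: active resources = [2], total = 2
  t=6: active resources = [2], total = 2
  t=7: active resources = [2], total = 2
Peak resource demand = 6

6


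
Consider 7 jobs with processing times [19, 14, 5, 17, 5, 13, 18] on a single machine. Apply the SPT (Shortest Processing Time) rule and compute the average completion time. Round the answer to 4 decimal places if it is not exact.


Sort jobs by processing time (SPT order): [5, 5, 13, 14, 17, 18, 19]
Compute completion times sequentially:
  Job 1: processing = 5, completes at 5
  Job 2: processing = 5, completes at 10
  Job 3: processing = 13, completes at 23
  Job 4: processing = 14, completes at 37
  Job 5: processing = 17, completes at 54
  Job 6: processing = 18, completes at 72
  Job 7: processing = 19, completes at 91
Sum of completion times = 292
Average completion time = 292/7 = 41.7143

41.7143


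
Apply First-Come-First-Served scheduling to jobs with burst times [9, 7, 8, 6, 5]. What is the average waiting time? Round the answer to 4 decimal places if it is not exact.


FCFS order (as given): [9, 7, 8, 6, 5]
Waiting times:
  Job 1: wait = 0
  Job 2: wait = 9
  Job 3: wait = 16
  Job 4: wait = 24
  Job 5: wait = 30
Sum of waiting times = 79
Average waiting time = 79/5 = 15.8

15.8


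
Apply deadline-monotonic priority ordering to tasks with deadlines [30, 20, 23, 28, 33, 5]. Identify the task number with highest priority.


Sort tasks by relative deadline (ascending):
  Task 6: deadline = 5
  Task 2: deadline = 20
  Task 3: deadline = 23
  Task 4: deadline = 28
  Task 1: deadline = 30
  Task 5: deadline = 33
Priority order (highest first): [6, 2, 3, 4, 1, 5]
Highest priority task = 6

6


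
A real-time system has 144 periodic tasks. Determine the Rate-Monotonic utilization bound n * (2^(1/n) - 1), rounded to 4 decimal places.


Compute 2^(1/144) = 1.0048251257
Subtract 1: 1.0048251257 - 1 = 0.0048251257
Multiply by n: 144 * 0.0048251257 = 0.6948181008
Round to 4 dp: 0.6948

0.6948


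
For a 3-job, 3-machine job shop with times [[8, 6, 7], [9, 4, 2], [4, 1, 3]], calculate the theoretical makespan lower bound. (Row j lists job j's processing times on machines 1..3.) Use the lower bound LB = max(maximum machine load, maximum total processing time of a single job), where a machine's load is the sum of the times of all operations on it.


Machine loads:
  Machine 1: 8 + 9 + 4 = 21
  Machine 2: 6 + 4 + 1 = 11
  Machine 3: 7 + 2 + 3 = 12
Max machine load = 21
Job totals:
  Job 1: 21
  Job 2: 15
  Job 3: 8
Max job total = 21
Lower bound = max(21, 21) = 21

21


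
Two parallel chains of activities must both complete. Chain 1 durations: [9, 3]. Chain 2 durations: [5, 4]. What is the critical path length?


Path A total = 9 + 3 = 12
Path B total = 5 + 4 = 9
Critical path = longest path = max(12, 9) = 12

12


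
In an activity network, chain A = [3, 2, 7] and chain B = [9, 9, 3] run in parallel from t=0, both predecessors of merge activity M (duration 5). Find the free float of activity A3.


ES(A3) = sum of predecessors on chain A = 5
EF(A3) = ES + duration = 5 + 7 = 12
Successor of A3 is M. ES(M) = max(sum(A), sum(B)) = max(12, 21) = 21
Free float = ES(successor) - EF(current) = 21 - 12 = 9

9


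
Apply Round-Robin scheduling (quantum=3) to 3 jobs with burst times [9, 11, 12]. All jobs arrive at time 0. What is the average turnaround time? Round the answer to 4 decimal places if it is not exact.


Time quantum = 3
Execution trace:
  J1 runs 3 units, time = 3
  J2 runs 3 units, time = 6
  J3 runs 3 units, time = 9
  J1 runs 3 units, time = 12
  J2 runs 3 units, time = 15
  J3 runs 3 units, time = 18
  J1 runs 3 units, time = 21
  J2 runs 3 units, time = 24
  J3 runs 3 units, time = 27
  J2 runs 2 units, time = 29
  J3 runs 3 units, time = 32
Finish times: [21, 29, 32]
Average turnaround = 82/3 = 27.3333

27.3333


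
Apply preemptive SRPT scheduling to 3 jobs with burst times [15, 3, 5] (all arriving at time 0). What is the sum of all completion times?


Since all jobs arrive at t=0, SRPT equals SPT ordering.
SPT order: [3, 5, 15]
Completion times:
  Job 1: p=3, C=3
  Job 2: p=5, C=8
  Job 3: p=15, C=23
Total completion time = 3 + 8 + 23 = 34

34


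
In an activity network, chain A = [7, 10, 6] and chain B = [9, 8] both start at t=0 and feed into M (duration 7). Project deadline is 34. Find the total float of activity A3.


Forward pass: ES(A3) = sum of predecessors on chain A = 17
EF = ES + duration = 17 + 6 = 23
Backward pass: LF(M) = deadline = 34; LS(M) = 34 - 7 = 27
LF(A3) = LS(M) - sum(successors on chain A) = 27 - 0 = 27
LS = LF - duration = 27 - 6 = 21
Total float = LS - ES = 21 - 17 = 4

4


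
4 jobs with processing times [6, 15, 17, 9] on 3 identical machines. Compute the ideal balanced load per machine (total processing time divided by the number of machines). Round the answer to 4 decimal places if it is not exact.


Total processing time = 6 + 15 + 17 + 9 = 47
Number of machines = 3
Ideal balanced load = 47 / 3 = 15.6667

15.6667


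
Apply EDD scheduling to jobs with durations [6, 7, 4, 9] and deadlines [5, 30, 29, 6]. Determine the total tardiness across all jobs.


Sort by due date (EDD order): [(6, 5), (9, 6), (4, 29), (7, 30)]
Compute completion times and tardiness:
  Job 1: p=6, d=5, C=6, tardiness=max(0,6-5)=1
  Job 2: p=9, d=6, C=15, tardiness=max(0,15-6)=9
  Job 3: p=4, d=29, C=19, tardiness=max(0,19-29)=0
  Job 4: p=7, d=30, C=26, tardiness=max(0,26-30)=0
Total tardiness = 10

10


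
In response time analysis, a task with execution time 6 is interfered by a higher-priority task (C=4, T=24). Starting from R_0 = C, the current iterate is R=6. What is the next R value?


R_next = C + ceil(R_prev / T_hp) * C_hp
ceil(6 / 24) = ceil(0.25) = 1
Interference = 1 * 4 = 4
R_next = 6 + 4 = 10

10


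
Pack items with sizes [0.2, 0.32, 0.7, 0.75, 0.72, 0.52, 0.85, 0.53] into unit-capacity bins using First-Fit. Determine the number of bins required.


Place items sequentially using First-Fit:
  Item 0.2 -> new Bin 1
  Item 0.32 -> Bin 1 (now 0.52)
  Item 0.7 -> new Bin 2
  Item 0.75 -> new Bin 3
  Item 0.72 -> new Bin 4
  Item 0.52 -> new Bin 5
  Item 0.85 -> new Bin 6
  Item 0.53 -> new Bin 7
Total bins used = 7

7


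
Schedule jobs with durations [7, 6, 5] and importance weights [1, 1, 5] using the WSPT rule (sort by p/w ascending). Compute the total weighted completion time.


Compute p/w ratios and sort ascending (WSPT): [(5, 5), (6, 1), (7, 1)]
Compute weighted completion times:
  Job (p=5,w=5): C=5, w*C=5*5=25
  Job (p=6,w=1): C=11, w*C=1*11=11
  Job (p=7,w=1): C=18, w*C=1*18=18
Total weighted completion time = 54

54


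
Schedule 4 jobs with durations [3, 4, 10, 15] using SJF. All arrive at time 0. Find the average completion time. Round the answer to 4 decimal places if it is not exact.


SJF order (ascending): [3, 4, 10, 15]
Completion times:
  Job 1: burst=3, C=3
  Job 2: burst=4, C=7
  Job 3: burst=10, C=17
  Job 4: burst=15, C=32
Average completion = 59/4 = 14.75

14.75


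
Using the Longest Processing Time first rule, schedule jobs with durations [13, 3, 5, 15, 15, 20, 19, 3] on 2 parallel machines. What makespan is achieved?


Sort jobs in decreasing order (LPT): [20, 19, 15, 15, 13, 5, 3, 3]
Assign each job to the least loaded machine:
  Machine 1: jobs [20, 15, 5, 3, 3], load = 46
  Machine 2: jobs [19, 15, 13], load = 47
Makespan = max load = 47

47


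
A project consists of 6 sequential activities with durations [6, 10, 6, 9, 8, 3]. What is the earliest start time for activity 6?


Activity 6 starts after activities 1 through 5 complete.
Predecessor durations: [6, 10, 6, 9, 8]
ES = 6 + 10 + 6 + 9 + 8 = 39

39


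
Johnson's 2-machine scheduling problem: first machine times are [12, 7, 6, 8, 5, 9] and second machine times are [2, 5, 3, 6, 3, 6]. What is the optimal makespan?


Apply Johnson's rule:
  Group 1 (a <= b): []
  Group 2 (a > b): [(4, 8, 6), (6, 9, 6), (2, 7, 5), (3, 6, 3), (5, 5, 3), (1, 12, 2)]
Optimal job order: [4, 6, 2, 3, 5, 1]
Schedule:
  Job 4: M1 done at 8, M2 done at 14
  Job 6: M1 done at 17, M2 done at 23
  Job 2: M1 done at 24, M2 done at 29
  Job 3: M1 done at 30, M2 done at 33
  Job 5: M1 done at 35, M2 done at 38
  Job 1: M1 done at 47, M2 done at 49
Makespan = 49

49


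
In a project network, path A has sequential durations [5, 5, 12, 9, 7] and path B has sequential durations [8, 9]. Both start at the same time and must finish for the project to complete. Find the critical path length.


Path A total = 5 + 5 + 12 + 9 + 7 = 38
Path B total = 8 + 9 = 17
Critical path = longest path = max(38, 17) = 38

38


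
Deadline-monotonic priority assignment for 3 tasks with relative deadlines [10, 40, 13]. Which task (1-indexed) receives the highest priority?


Sort tasks by relative deadline (ascending):
  Task 1: deadline = 10
  Task 3: deadline = 13
  Task 2: deadline = 40
Priority order (highest first): [1, 3, 2]
Highest priority task = 1

1


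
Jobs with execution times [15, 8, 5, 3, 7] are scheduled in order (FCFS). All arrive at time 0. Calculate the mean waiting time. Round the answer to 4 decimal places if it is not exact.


FCFS order (as given): [15, 8, 5, 3, 7]
Waiting times:
  Job 1: wait = 0
  Job 2: wait = 15
  Job 3: wait = 23
  Job 4: wait = 28
  Job 5: wait = 31
Sum of waiting times = 97
Average waiting time = 97/5 = 19.4

19.4


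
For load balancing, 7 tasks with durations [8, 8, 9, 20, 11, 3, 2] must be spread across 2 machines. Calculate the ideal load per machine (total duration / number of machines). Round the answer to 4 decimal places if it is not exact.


Total processing time = 8 + 8 + 9 + 20 + 11 + 3 + 2 = 61
Number of machines = 2
Ideal balanced load = 61 / 2 = 30.5

30.5


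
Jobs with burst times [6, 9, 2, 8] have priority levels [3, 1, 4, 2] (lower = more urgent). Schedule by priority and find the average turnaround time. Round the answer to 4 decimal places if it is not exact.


Sort by priority (ascending = highest first):
Order: [(1, 9), (2, 8), (3, 6), (4, 2)]
Completion times:
  Priority 1, burst=9, C=9
  Priority 2, burst=8, C=17
  Priority 3, burst=6, C=23
  Priority 4, burst=2, C=25
Average turnaround = 74/4 = 18.5

18.5


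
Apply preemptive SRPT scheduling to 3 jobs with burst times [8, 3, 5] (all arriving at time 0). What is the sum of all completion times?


Since all jobs arrive at t=0, SRPT equals SPT ordering.
SPT order: [3, 5, 8]
Completion times:
  Job 1: p=3, C=3
  Job 2: p=5, C=8
  Job 3: p=8, C=16
Total completion time = 3 + 8 + 16 = 27

27


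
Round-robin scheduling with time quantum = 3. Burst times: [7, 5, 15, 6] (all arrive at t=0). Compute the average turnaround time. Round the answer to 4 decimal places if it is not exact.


Time quantum = 3
Execution trace:
  J1 runs 3 units, time = 3
  J2 runs 3 units, time = 6
  J3 runs 3 units, time = 9
  J4 runs 3 units, time = 12
  J1 runs 3 units, time = 15
  J2 runs 2 units, time = 17
  J3 runs 3 units, time = 20
  J4 runs 3 units, time = 23
  J1 runs 1 units, time = 24
  J3 runs 3 units, time = 27
  J3 runs 3 units, time = 30
  J3 runs 3 units, time = 33
Finish times: [24, 17, 33, 23]
Average turnaround = 97/4 = 24.25

24.25


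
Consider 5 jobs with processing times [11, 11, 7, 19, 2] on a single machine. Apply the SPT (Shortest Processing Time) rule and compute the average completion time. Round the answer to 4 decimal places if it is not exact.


Sort jobs by processing time (SPT order): [2, 7, 11, 11, 19]
Compute completion times sequentially:
  Job 1: processing = 2, completes at 2
  Job 2: processing = 7, completes at 9
  Job 3: processing = 11, completes at 20
  Job 4: processing = 11, completes at 31
  Job 5: processing = 19, completes at 50
Sum of completion times = 112
Average completion time = 112/5 = 22.4

22.4


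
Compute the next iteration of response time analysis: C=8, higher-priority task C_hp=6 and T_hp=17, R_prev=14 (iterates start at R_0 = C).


R_next = C + ceil(R_prev / T_hp) * C_hp
ceil(14 / 17) = ceil(0.8235) = 1
Interference = 1 * 6 = 6
R_next = 8 + 6 = 14
R_next = R_prev, so the iteration has converged (response time = 14).

14


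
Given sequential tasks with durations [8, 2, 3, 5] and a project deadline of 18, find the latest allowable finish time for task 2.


LF(activity 2) = deadline - sum of successor durations
Successors: activities 3 through 4 with durations [3, 5]
Sum of successor durations = 8
LF = 18 - 8 = 10

10


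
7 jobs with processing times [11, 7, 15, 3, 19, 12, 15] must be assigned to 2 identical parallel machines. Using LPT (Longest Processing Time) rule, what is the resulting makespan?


Sort jobs in decreasing order (LPT): [19, 15, 15, 12, 11, 7, 3]
Assign each job to the least loaded machine:
  Machine 1: jobs [19, 12, 7, 3], load = 41
  Machine 2: jobs [15, 15, 11], load = 41
Makespan = max load = 41

41


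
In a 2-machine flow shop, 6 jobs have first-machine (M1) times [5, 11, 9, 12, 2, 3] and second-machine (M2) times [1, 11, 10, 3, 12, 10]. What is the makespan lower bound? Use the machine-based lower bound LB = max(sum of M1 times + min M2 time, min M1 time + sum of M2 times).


LB1 = sum(M1 times) + min(M2 times) = 42 + 1 = 43
LB2 = min(M1 times) + sum(M2 times) = 2 + 47 = 49
Lower bound = max(LB1, LB2) = max(43, 49) = 49

49


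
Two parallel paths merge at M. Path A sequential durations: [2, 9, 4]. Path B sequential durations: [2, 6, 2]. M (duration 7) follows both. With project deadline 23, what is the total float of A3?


Forward pass: ES(A3) = sum of predecessors on chain A = 11
EF = ES + duration = 11 + 4 = 15
Backward pass: LF(M) = deadline = 23; LS(M) = 23 - 7 = 16
LF(A3) = LS(M) - sum(successors on chain A) = 16 - 0 = 16
LS = LF - duration = 16 - 4 = 12
Total float = LS - ES = 12 - 11 = 1

1


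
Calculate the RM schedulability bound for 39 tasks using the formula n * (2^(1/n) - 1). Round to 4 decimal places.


Compute 2^(1/39) = 1.0179318843
Subtract 1: 1.0179318843 - 1 = 0.0179318843
Multiply by n: 39 * 0.0179318843 = 0.6993434877
Round to 4 dp: 0.6993

0.6993


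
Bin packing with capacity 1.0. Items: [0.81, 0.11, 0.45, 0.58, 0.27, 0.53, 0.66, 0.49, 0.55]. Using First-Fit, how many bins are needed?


Place items sequentially using First-Fit:
  Item 0.81 -> new Bin 1
  Item 0.11 -> Bin 1 (now 0.92)
  Item 0.45 -> new Bin 2
  Item 0.58 -> new Bin 3
  Item 0.27 -> Bin 2 (now 0.72)
  Item 0.53 -> new Bin 4
  Item 0.66 -> new Bin 5
  Item 0.49 -> new Bin 6
  Item 0.55 -> new Bin 7
Total bins used = 7

7


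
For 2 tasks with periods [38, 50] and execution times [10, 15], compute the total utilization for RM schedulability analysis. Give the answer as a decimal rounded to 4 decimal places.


Compute individual utilizations (exact fractions):
  Task 1: C/T = 10/38 = 5/19 (approx. 0.2632)
  Task 2: C/T = 15/50 = 3/10 (approx. 0.3)
Total utilization U = 5/19 + 3/10 = 107/190
Rounded to 4 decimal places: U = 0.5632
RM (Liu & Layland) bound for 2 tasks = 0.828427; compare with U = 107/190 (approx. 0.563158)
U <= bound, so schedulable by RM sufficient condition.

0.5632


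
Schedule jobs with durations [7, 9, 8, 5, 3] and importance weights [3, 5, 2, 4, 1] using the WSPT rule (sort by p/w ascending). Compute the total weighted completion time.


Compute p/w ratios and sort ascending (WSPT): [(5, 4), (9, 5), (7, 3), (3, 1), (8, 2)]
Compute weighted completion times:
  Job (p=5,w=4): C=5, w*C=4*5=20
  Job (p=9,w=5): C=14, w*C=5*14=70
  Job (p=7,w=3): C=21, w*C=3*21=63
  Job (p=3,w=1): C=24, w*C=1*24=24
  Job (p=8,w=2): C=32, w*C=2*32=64
Total weighted completion time = 241

241


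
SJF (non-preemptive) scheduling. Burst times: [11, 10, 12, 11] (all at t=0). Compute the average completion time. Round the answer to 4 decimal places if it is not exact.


SJF order (ascending): [10, 11, 11, 12]
Completion times:
  Job 1: burst=10, C=10
  Job 2: burst=11, C=21
  Job 3: burst=11, C=32
  Job 4: burst=12, C=44
Average completion = 107/4 = 26.75

26.75


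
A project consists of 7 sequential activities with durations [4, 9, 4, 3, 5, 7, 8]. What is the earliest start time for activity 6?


Activity 6 starts after activities 1 through 5 complete.
Predecessor durations: [4, 9, 4, 3, 5]
ES = 4 + 9 + 4 + 3 + 5 = 25

25


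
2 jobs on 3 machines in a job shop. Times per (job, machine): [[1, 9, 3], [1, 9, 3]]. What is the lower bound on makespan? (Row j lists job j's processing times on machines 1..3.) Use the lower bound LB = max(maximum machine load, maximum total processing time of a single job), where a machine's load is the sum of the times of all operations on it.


Machine loads:
  Machine 1: 1 + 1 = 2
  Machine 2: 9 + 9 = 18
  Machine 3: 3 + 3 = 6
Max machine load = 18
Job totals:
  Job 1: 13
  Job 2: 13
Max job total = 13
Lower bound = max(18, 13) = 18

18


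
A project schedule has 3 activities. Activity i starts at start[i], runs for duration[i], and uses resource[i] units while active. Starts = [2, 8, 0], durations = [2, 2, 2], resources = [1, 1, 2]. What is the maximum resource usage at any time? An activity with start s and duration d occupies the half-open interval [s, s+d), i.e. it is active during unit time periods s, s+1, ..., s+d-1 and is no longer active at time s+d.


Each activity i is active on [start_i, start_i + duration_i).
Compute total resource usage per time slot:
  t=0: active resources = [2], total = 2
  t=1: active resources = [2], total = 2
  t=2: active resources = [1], total = 1
  t=3: active resources = [1], total = 1
  t=4: active resources = [], total = 0
  t=5: active resources = [], total = 0
  t=6: active resources = [], total = 0
  t=7: active resources = [], total = 0
  t=8: active resources = [1], total = 1
  t=9: active resources = [1], total = 1
Peak resource demand = 2

2


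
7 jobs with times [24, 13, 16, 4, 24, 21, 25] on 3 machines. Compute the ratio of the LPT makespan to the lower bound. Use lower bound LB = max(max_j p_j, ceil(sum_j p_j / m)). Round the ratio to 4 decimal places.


LPT order: [25, 24, 24, 21, 16, 13, 4]
Machine loads after assignment: [42, 45, 40]
LPT makespan = 45
Lower bound = max(max_job, ceil(total/3)) = max(25, 43) = 43
Ratio = 45 / 43 = 1.0465

1.0465


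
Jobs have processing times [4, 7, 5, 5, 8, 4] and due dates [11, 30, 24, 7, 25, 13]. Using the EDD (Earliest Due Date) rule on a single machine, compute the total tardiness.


Sort by due date (EDD order): [(5, 7), (4, 11), (4, 13), (5, 24), (8, 25), (7, 30)]
Compute completion times and tardiness:
  Job 1: p=5, d=7, C=5, tardiness=max(0,5-7)=0
  Job 2: p=4, d=11, C=9, tardiness=max(0,9-11)=0
  Job 3: p=4, d=13, C=13, tardiness=max(0,13-13)=0
  Job 4: p=5, d=24, C=18, tardiness=max(0,18-24)=0
  Job 5: p=8, d=25, C=26, tardiness=max(0,26-25)=1
  Job 6: p=7, d=30, C=33, tardiness=max(0,33-30)=3
Total tardiness = 4

4


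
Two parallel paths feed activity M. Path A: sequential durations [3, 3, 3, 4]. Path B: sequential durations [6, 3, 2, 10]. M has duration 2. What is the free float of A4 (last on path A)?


ES(A4) = sum of predecessors on chain A = 9
EF(A4) = ES + duration = 9 + 4 = 13
Successor of A4 is M. ES(M) = max(sum(A), sum(B)) = max(13, 21) = 21
Free float = ES(successor) - EF(current) = 21 - 13 = 8

8


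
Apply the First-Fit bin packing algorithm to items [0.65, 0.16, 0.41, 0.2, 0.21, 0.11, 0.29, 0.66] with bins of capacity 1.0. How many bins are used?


Place items sequentially using First-Fit:
  Item 0.65 -> new Bin 1
  Item 0.16 -> Bin 1 (now 0.81)
  Item 0.41 -> new Bin 2
  Item 0.2 -> Bin 2 (now 0.61)
  Item 0.21 -> Bin 2 (now 0.82)
  Item 0.11 -> Bin 1 (now 0.92)
  Item 0.29 -> new Bin 3
  Item 0.66 -> Bin 3 (now 0.95)
Total bins used = 3

3


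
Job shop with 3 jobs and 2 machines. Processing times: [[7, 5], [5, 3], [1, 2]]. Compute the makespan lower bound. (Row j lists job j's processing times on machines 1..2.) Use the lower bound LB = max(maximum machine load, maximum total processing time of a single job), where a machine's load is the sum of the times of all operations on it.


Machine loads:
  Machine 1: 7 + 5 + 1 = 13
  Machine 2: 5 + 3 + 2 = 10
Max machine load = 13
Job totals:
  Job 1: 12
  Job 2: 8
  Job 3: 3
Max job total = 12
Lower bound = max(13, 12) = 13

13


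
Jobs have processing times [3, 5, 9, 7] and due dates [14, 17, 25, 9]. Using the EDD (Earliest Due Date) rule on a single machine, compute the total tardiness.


Sort by due date (EDD order): [(7, 9), (3, 14), (5, 17), (9, 25)]
Compute completion times and tardiness:
  Job 1: p=7, d=9, C=7, tardiness=max(0,7-9)=0
  Job 2: p=3, d=14, C=10, tardiness=max(0,10-14)=0
  Job 3: p=5, d=17, C=15, tardiness=max(0,15-17)=0
  Job 4: p=9, d=25, C=24, tardiness=max(0,24-25)=0
Total tardiness = 0

0


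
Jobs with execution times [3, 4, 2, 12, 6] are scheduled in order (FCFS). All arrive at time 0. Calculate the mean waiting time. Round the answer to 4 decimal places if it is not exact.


FCFS order (as given): [3, 4, 2, 12, 6]
Waiting times:
  Job 1: wait = 0
  Job 2: wait = 3
  Job 3: wait = 7
  Job 4: wait = 9
  Job 5: wait = 21
Sum of waiting times = 40
Average waiting time = 40/5 = 8.0

8.0


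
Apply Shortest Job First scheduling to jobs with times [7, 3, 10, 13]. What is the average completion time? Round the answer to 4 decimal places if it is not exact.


SJF order (ascending): [3, 7, 10, 13]
Completion times:
  Job 1: burst=3, C=3
  Job 2: burst=7, C=10
  Job 3: burst=10, C=20
  Job 4: burst=13, C=33
Average completion = 66/4 = 16.5

16.5


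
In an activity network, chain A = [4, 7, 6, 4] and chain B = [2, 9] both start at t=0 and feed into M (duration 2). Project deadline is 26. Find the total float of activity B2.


Forward pass: ES(B2) = sum of predecessors on chain B = 2
EF = ES + duration = 2 + 9 = 11
Backward pass: LF(M) = deadline = 26; LS(M) = 26 - 2 = 24
LF(B2) = LS(M) - sum(successors on chain B) = 24 - 0 = 24
LS = LF - duration = 24 - 9 = 15
Total float = LS - ES = 15 - 2 = 13

13


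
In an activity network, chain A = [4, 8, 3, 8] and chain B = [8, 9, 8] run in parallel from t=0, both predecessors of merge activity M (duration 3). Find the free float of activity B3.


ES(B3) = sum of predecessors on chain B = 17
EF(B3) = ES + duration = 17 + 8 = 25
Successor of B3 is M. ES(M) = max(sum(A), sum(B)) = max(23, 25) = 25
Free float = ES(successor) - EF(current) = 25 - 25 = 0

0


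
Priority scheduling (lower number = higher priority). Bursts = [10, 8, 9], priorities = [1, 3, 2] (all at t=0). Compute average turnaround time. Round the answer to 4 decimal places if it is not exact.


Sort by priority (ascending = highest first):
Order: [(1, 10), (2, 9), (3, 8)]
Completion times:
  Priority 1, burst=10, C=10
  Priority 2, burst=9, C=19
  Priority 3, burst=8, C=27
Average turnaround = 56/3 = 18.6667

18.6667


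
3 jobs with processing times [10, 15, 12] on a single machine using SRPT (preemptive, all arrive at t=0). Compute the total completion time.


Since all jobs arrive at t=0, SRPT equals SPT ordering.
SPT order: [10, 12, 15]
Completion times:
  Job 1: p=10, C=10
  Job 2: p=12, C=22
  Job 3: p=15, C=37
Total completion time = 10 + 22 + 37 = 69

69


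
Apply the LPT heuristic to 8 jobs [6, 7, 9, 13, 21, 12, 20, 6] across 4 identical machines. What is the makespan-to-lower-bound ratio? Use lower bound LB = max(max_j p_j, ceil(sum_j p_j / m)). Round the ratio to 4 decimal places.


LPT order: [21, 20, 13, 12, 9, 7, 6, 6]
Machine loads after assignment: [21, 26, 26, 21]
LPT makespan = 26
Lower bound = max(max_job, ceil(total/4)) = max(21, 24) = 24
Ratio = 26 / 24 = 1.0833

1.0833


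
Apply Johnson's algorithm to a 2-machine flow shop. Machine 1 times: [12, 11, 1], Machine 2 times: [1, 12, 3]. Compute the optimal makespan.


Apply Johnson's rule:
  Group 1 (a <= b): [(3, 1, 3), (2, 11, 12)]
  Group 2 (a > b): [(1, 12, 1)]
Optimal job order: [3, 2, 1]
Schedule:
  Job 3: M1 done at 1, M2 done at 4
  Job 2: M1 done at 12, M2 done at 24
  Job 1: M1 done at 24, M2 done at 25
Makespan = 25

25


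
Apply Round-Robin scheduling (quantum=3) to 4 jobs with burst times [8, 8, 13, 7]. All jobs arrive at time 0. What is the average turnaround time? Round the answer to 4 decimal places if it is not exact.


Time quantum = 3
Execution trace:
  J1 runs 3 units, time = 3
  J2 runs 3 units, time = 6
  J3 runs 3 units, time = 9
  J4 runs 3 units, time = 12
  J1 runs 3 units, time = 15
  J2 runs 3 units, time = 18
  J3 runs 3 units, time = 21
  J4 runs 3 units, time = 24
  J1 runs 2 units, time = 26
  J2 runs 2 units, time = 28
  J3 runs 3 units, time = 31
  J4 runs 1 units, time = 32
  J3 runs 3 units, time = 35
  J3 runs 1 units, time = 36
Finish times: [26, 28, 36, 32]
Average turnaround = 122/4 = 30.5

30.5


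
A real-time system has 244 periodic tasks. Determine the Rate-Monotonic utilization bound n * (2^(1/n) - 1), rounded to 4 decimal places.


Compute 2^(1/244) = 1.0028448059
Subtract 1: 1.0028448059 - 1 = 0.0028448059
Multiply by n: 244 * 0.0028448059 = 0.6941326396
Round to 4 dp: 0.6941

0.6941


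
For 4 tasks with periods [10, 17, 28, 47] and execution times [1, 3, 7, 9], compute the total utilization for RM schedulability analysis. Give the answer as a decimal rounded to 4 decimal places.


Compute individual utilizations (exact fractions):
  Task 1: C/T = 1/10 (approx. 0.1)
  Task 2: C/T = 3/17 (approx. 0.1765)
  Task 3: C/T = 7/28 = 1/4 (approx. 0.25)
  Task 4: C/T = 9/47 (approx. 0.1915)
Total utilization U = 1/10 + 3/17 + 1/4 + 9/47 = 11473/15980
Rounded to 4 decimal places: U = 0.7180
RM (Liu & Layland) bound for 4 tasks = 0.756828; compare with U = 11473/15980 (approx. 0.717960)
U <= bound, so schedulable by RM sufficient condition.

0.7180


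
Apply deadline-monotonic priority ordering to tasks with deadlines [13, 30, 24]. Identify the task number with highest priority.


Sort tasks by relative deadline (ascending):
  Task 1: deadline = 13
  Task 3: deadline = 24
  Task 2: deadline = 30
Priority order (highest first): [1, 3, 2]
Highest priority task = 1

1


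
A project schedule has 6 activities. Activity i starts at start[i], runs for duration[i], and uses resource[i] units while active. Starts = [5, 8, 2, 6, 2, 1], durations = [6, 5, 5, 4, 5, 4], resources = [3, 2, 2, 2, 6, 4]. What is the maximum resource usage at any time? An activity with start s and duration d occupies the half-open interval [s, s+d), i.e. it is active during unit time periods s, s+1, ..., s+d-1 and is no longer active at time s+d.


Each activity i is active on [start_i, start_i + duration_i).
Compute total resource usage per time slot:
  t=0: active resources = [], total = 0
  t=1: active resources = [4], total = 4
  t=2: active resources = [2, 6, 4], total = 12
  t=3: active resources = [2, 6, 4], total = 12
  t=4: active resources = [2, 6, 4], total = 12
  t=5: active resources = [3, 2, 6], total = 11
  t=6: active resources = [3, 2, 2, 6], total = 13
  t=7: active resources = [3, 2], total = 5
  t=8: active resources = [3, 2, 2], total = 7
  t=9: active resources = [3, 2, 2], total = 7
  t=10: active resources = [3, 2], total = 5
  t=11: active resources = [2], total = 2
  t=12: active resources = [2], total = 2
Peak resource demand = 13

13


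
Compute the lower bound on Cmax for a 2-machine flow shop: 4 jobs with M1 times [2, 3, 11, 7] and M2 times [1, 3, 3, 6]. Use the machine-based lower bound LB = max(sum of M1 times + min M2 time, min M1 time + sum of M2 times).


LB1 = sum(M1 times) + min(M2 times) = 23 + 1 = 24
LB2 = min(M1 times) + sum(M2 times) = 2 + 13 = 15
Lower bound = max(LB1, LB2) = max(24, 15) = 24

24


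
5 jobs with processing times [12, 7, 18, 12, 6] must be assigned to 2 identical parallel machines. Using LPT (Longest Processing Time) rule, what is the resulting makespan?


Sort jobs in decreasing order (LPT): [18, 12, 12, 7, 6]
Assign each job to the least loaded machine:
  Machine 1: jobs [18, 7], load = 25
  Machine 2: jobs [12, 12, 6], load = 30
Makespan = max load = 30

30


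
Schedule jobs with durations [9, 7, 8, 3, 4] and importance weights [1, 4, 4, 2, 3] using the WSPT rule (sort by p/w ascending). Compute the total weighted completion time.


Compute p/w ratios and sort ascending (WSPT): [(4, 3), (3, 2), (7, 4), (8, 4), (9, 1)]
Compute weighted completion times:
  Job (p=4,w=3): C=4, w*C=3*4=12
  Job (p=3,w=2): C=7, w*C=2*7=14
  Job (p=7,w=4): C=14, w*C=4*14=56
  Job (p=8,w=4): C=22, w*C=4*22=88
  Job (p=9,w=1): C=31, w*C=1*31=31
Total weighted completion time = 201

201


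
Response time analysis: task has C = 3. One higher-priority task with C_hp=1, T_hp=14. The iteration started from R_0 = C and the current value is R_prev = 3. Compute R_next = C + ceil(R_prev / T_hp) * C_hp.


R_next = C + ceil(R_prev / T_hp) * C_hp
ceil(3 / 14) = ceil(0.2143) = 1
Interference = 1 * 1 = 1
R_next = 3 + 1 = 4

4


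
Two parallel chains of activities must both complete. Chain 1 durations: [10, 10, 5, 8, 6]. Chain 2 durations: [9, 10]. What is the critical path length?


Path A total = 10 + 10 + 5 + 8 + 6 = 39
Path B total = 9 + 10 = 19
Critical path = longest path = max(39, 19) = 39

39


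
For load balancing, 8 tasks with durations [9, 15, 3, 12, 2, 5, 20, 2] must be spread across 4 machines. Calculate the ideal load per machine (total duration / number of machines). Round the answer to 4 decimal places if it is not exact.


Total processing time = 9 + 15 + 3 + 12 + 2 + 5 + 20 + 2 = 68
Number of machines = 4
Ideal balanced load = 68 / 4 = 17.0

17.0


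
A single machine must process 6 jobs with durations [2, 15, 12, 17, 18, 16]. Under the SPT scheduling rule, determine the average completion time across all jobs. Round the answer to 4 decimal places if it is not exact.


Sort jobs by processing time (SPT order): [2, 12, 15, 16, 17, 18]
Compute completion times sequentially:
  Job 1: processing = 2, completes at 2
  Job 2: processing = 12, completes at 14
  Job 3: processing = 15, completes at 29
  Job 4: processing = 16, completes at 45
  Job 5: processing = 17, completes at 62
  Job 6: processing = 18, completes at 80
Sum of completion times = 232
Average completion time = 232/6 = 38.6667

38.6667


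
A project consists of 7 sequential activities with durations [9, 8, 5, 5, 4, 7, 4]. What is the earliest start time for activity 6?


Activity 6 starts after activities 1 through 5 complete.
Predecessor durations: [9, 8, 5, 5, 4]
ES = 9 + 8 + 5 + 5 + 4 = 31

31


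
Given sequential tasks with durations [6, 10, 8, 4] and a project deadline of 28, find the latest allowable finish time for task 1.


LF(activity 1) = deadline - sum of successor durations
Successors: activities 2 through 4 with durations [10, 8, 4]
Sum of successor durations = 22
LF = 28 - 22 = 6

6


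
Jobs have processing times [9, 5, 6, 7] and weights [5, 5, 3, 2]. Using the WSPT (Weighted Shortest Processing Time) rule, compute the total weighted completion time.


Compute p/w ratios and sort ascending (WSPT): [(5, 5), (9, 5), (6, 3), (7, 2)]
Compute weighted completion times:
  Job (p=5,w=5): C=5, w*C=5*5=25
  Job (p=9,w=5): C=14, w*C=5*14=70
  Job (p=6,w=3): C=20, w*C=3*20=60
  Job (p=7,w=2): C=27, w*C=2*27=54
Total weighted completion time = 209

209


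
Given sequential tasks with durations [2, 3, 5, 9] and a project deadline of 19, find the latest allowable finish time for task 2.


LF(activity 2) = deadline - sum of successor durations
Successors: activities 3 through 4 with durations [5, 9]
Sum of successor durations = 14
LF = 19 - 14 = 5

5


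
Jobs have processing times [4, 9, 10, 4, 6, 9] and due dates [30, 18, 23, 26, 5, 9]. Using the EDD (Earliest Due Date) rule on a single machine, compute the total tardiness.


Sort by due date (EDD order): [(6, 5), (9, 9), (9, 18), (10, 23), (4, 26), (4, 30)]
Compute completion times and tardiness:
  Job 1: p=6, d=5, C=6, tardiness=max(0,6-5)=1
  Job 2: p=9, d=9, C=15, tardiness=max(0,15-9)=6
  Job 3: p=9, d=18, C=24, tardiness=max(0,24-18)=6
  Job 4: p=10, d=23, C=34, tardiness=max(0,34-23)=11
  Job 5: p=4, d=26, C=38, tardiness=max(0,38-26)=12
  Job 6: p=4, d=30, C=42, tardiness=max(0,42-30)=12
Total tardiness = 48

48


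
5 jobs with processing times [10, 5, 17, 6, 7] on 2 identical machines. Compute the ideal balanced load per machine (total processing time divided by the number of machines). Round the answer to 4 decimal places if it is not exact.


Total processing time = 10 + 5 + 17 + 6 + 7 = 45
Number of machines = 2
Ideal balanced load = 45 / 2 = 22.5

22.5


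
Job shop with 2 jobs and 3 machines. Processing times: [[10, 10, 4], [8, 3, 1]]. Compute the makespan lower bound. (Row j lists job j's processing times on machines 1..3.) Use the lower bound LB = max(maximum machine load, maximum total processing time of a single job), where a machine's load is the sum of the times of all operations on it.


Machine loads:
  Machine 1: 10 + 8 = 18
  Machine 2: 10 + 3 = 13
  Machine 3: 4 + 1 = 5
Max machine load = 18
Job totals:
  Job 1: 24
  Job 2: 12
Max job total = 24
Lower bound = max(18, 24) = 24

24


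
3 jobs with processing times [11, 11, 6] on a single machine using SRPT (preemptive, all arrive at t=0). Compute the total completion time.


Since all jobs arrive at t=0, SRPT equals SPT ordering.
SPT order: [6, 11, 11]
Completion times:
  Job 1: p=6, C=6
  Job 2: p=11, C=17
  Job 3: p=11, C=28
Total completion time = 6 + 17 + 28 = 51

51


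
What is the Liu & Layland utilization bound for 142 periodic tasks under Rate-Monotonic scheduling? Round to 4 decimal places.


Compute 2^(1/142) = 1.0048932512
Subtract 1: 1.0048932512 - 1 = 0.0048932512
Multiply by n: 142 * 0.0048932512 = 0.6948416704
Round to 4 dp: 0.6948

0.6948


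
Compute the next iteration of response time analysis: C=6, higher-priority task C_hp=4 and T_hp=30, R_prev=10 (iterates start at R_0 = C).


R_next = C + ceil(R_prev / T_hp) * C_hp
ceil(10 / 30) = ceil(0.3333) = 1
Interference = 1 * 4 = 4
R_next = 6 + 4 = 10
R_next = R_prev, so the iteration has converged (response time = 10).

10


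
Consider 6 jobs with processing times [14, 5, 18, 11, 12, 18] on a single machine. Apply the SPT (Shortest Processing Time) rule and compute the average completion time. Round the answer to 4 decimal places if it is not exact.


Sort jobs by processing time (SPT order): [5, 11, 12, 14, 18, 18]
Compute completion times sequentially:
  Job 1: processing = 5, completes at 5
  Job 2: processing = 11, completes at 16
  Job 3: processing = 12, completes at 28
  Job 4: processing = 14, completes at 42
  Job 5: processing = 18, completes at 60
  Job 6: processing = 18, completes at 78
Sum of completion times = 229
Average completion time = 229/6 = 38.1667

38.1667


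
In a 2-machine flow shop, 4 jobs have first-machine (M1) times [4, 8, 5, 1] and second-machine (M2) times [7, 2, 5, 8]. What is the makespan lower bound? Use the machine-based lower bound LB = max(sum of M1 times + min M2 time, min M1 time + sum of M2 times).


LB1 = sum(M1 times) + min(M2 times) = 18 + 2 = 20
LB2 = min(M1 times) + sum(M2 times) = 1 + 22 = 23
Lower bound = max(LB1, LB2) = max(20, 23) = 23

23


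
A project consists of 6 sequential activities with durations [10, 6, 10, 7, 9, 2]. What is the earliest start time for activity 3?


Activity 3 starts after activities 1 through 2 complete.
Predecessor durations: [10, 6]
ES = 10 + 6 = 16

16


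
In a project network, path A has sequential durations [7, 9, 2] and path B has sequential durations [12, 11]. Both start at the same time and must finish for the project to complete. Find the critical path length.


Path A total = 7 + 9 + 2 = 18
Path B total = 12 + 11 = 23
Critical path = longest path = max(18, 23) = 23

23


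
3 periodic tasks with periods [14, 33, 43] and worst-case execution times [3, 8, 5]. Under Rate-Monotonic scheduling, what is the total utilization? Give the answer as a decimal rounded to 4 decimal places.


Compute individual utilizations (exact fractions):
  Task 1: C/T = 3/14 (approx. 0.2143)
  Task 2: C/T = 8/33 (approx. 0.2424)
  Task 3: C/T = 5/43 (approx. 0.1163)
Total utilization U = 3/14 + 8/33 + 5/43 = 11383/19866
Rounded to 4 decimal places: U = 0.5730
RM (Liu & Layland) bound for 3 tasks = 0.779763; compare with U = 11383/19866 (approx. 0.572989)
U <= bound, so schedulable by RM sufficient condition.

0.5730


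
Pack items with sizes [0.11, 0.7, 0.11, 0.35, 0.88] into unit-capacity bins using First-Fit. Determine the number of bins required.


Place items sequentially using First-Fit:
  Item 0.11 -> new Bin 1
  Item 0.7 -> Bin 1 (now 0.81)
  Item 0.11 -> Bin 1 (now 0.92)
  Item 0.35 -> new Bin 2
  Item 0.88 -> new Bin 3
Total bins used = 3

3


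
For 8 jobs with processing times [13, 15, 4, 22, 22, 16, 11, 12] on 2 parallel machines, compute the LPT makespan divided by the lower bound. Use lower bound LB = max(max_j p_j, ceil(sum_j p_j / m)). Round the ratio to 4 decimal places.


LPT order: [22, 22, 16, 15, 13, 12, 11, 4]
Machine loads after assignment: [61, 54]
LPT makespan = 61
Lower bound = max(max_job, ceil(total/2)) = max(22, 58) = 58
Ratio = 61 / 58 = 1.0517

1.0517


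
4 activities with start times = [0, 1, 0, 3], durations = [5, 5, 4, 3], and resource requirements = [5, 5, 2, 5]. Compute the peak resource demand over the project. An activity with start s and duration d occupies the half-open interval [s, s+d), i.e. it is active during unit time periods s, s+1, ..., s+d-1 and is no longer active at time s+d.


Each activity i is active on [start_i, start_i + duration_i).
Compute total resource usage per time slot:
  t=0: active resources = [5, 2], total = 7
  t=1: active resources = [5, 5, 2], total = 12
  t=2: active resources = [5, 5, 2], total = 12
  t=3: active resources = [5, 5, 2, 5], total = 17
  t=4: active resources = [5, 5, 5], total = 15
  t=5: active resources = [5, 5], total = 10
Peak resource demand = 17

17


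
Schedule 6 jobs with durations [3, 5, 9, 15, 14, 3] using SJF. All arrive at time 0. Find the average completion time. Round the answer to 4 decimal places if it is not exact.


SJF order (ascending): [3, 3, 5, 9, 14, 15]
Completion times:
  Job 1: burst=3, C=3
  Job 2: burst=3, C=6
  Job 3: burst=5, C=11
  Job 4: burst=9, C=20
  Job 5: burst=14, C=34
  Job 6: burst=15, C=49
Average completion = 123/6 = 20.5

20.5
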